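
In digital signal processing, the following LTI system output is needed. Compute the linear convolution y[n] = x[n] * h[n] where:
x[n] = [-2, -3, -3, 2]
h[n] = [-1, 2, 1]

y[n] = sum_k x[k]*h[n-k]. Output length = len(x) + len(h) - 1 = 4 + 3 - 1 = 6.
y[0] = -2*-1 = 2
y[1] = -3*-1 + -2*2 = -1
y[2] = -3*-1 + -3*2 + -2*1 = -5
y[3] = 2*-1 + -3*2 + -3*1 = -11
y[4] = 2*2 + -3*1 = 1
y[5] = 2*1 = 2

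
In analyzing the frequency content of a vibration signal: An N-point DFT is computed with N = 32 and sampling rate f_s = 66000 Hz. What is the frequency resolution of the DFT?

DFT frequency resolution = f_s / N
= 66000 / 32 = 4125/2 Hz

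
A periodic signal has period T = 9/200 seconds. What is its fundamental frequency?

The fundamental frequency is the reciprocal of the period.
f = 1/T = 1/(9/200) = 200/9 Hz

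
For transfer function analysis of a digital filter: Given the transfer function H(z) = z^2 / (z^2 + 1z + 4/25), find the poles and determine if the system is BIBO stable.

Poles are roots of the denominator: z^2 + 1z + 4/25 = 0.
Quadratic formula: z = [-(1) +/- sqrt((1)^2 - 4*(4/25))] / 2
Discriminant = 1 - 16/25 = 9/25; sqrt = 3/5.
z = (-1 +/- 3/5) / 2 => z = -1/5 or z = -4/5.
|p1| = 4/5, |p2| = 1/5.
For BIBO stability, all poles must lie inside the unit circle (|p| < 1).
System is STABLE since both |p| < 1.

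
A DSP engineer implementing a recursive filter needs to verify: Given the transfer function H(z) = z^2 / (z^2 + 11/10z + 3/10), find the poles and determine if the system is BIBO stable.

Poles are roots of the denominator: z^2 + 11/10z + 3/10 = 0.
Quadratic formula: z = [-(11/10) +/- sqrt((11/10)^2 - 4*(3/10))] / 2
Discriminant = 121/100 - 6/5 = 1/100; sqrt = 1/10.
z = (-11/10 +/- 1/10) / 2 => z = -1/2 or z = -3/5.
|p1| = 3/5, |p2| = 1/2.
For BIBO stability, all poles must lie inside the unit circle (|p| < 1).
System is STABLE since both |p| < 1.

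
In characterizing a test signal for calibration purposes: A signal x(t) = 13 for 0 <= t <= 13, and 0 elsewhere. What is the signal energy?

Energy = integral of |x(t)|^2 dt over the signal duration
= 13^2 * 13 = 169 * 13 = 2197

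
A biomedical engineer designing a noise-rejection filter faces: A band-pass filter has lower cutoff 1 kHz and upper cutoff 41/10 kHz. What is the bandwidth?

Bandwidth = f_high - f_low
= 41/10 kHz - 1 kHz = 31/10 kHz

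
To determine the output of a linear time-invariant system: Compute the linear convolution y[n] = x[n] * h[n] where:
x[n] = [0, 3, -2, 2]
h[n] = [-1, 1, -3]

y[n] = sum_k x[k]*h[n-k]. Output length = len(x) + len(h) - 1 = 4 + 3 - 1 = 6.
y[0] = 0*-1 = 0
y[1] = 3*-1 + 0*1 = -3
y[2] = -2*-1 + 3*1 + 0*-3 = 5
y[3] = 2*-1 + -2*1 + 3*-3 = -13
y[4] = 2*1 + -2*-3 = 8
y[5] = 2*-3 = -6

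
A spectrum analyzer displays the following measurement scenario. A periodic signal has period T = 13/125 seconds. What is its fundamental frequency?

The fundamental frequency is the reciprocal of the period.
f = 1/T = 1/(13/125) = 125/13 Hz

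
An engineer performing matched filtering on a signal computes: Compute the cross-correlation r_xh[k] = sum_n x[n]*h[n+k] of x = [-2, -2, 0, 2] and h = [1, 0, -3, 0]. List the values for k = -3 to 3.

Both sequences indexed from 0 and zero outside their support.
Lags with overlap: k = -3 to 3.
  r_xh[-3] = x[3]*h[0] = 2
  r_xh[-2] = x[2]*h[0] + x[3]*h[1] = 0
  r_xh[-1] = x[1]*h[0] + x[2]*h[1] + x[3]*h[2] = -8
  r_xh[0] = x[0]*h[0] + x[1]*h[1] + x[2]*h[2] + x[3]*h[3] = -2
  r_xh[1] = x[0]*h[1] + x[1]*h[2] + x[2]*h[3] = 6
  r_xh[2] = x[0]*h[2] + x[1]*h[3] = 6
  r_xh[3] = x[0]*h[3] = 0
r_xh = [2, 0, -8, -2, 6, 6, 0] (for k = -3, ..., 3)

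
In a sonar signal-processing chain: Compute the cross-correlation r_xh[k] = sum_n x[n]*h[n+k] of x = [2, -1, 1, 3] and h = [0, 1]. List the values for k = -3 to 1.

Both sequences indexed from 0 and zero outside their support.
Lags with overlap: k = -3 to 1.
  r_xh[-3] = x[3]*h[0] = 0
  r_xh[-2] = x[2]*h[0] + x[3]*h[1] = 3
  r_xh[-1] = x[1]*h[0] + x[2]*h[1] = 1
  r_xh[0] = x[0]*h[0] + x[1]*h[1] = -1
  r_xh[1] = x[0]*h[1] = 2
r_xh = [0, 3, 1, -1, 2] (for k = -3, ..., 1)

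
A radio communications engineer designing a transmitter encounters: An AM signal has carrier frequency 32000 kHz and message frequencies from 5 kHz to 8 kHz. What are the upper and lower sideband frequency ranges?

Upper sideband (USB) = fc + [fm_low, fm_high] = 32000 + [5, 8] = [32005, 32008] kHz
Lower sideband (LSB) = fc - [fm_high, fm_low] = 32000 - [8, 5] = [31992, 31995] kHz
Total occupied spectrum: 31992 kHz to 32008 kHz (plus carrier at 32000 kHz)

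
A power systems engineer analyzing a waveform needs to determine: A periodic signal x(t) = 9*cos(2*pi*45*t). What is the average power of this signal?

Average power of A*cos(wt) is A^2/2.
P = 9^2 / 2 = 81/2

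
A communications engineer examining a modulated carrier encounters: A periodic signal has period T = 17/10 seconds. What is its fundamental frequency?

The fundamental frequency is the reciprocal of the period.
f = 1/T = 1/(17/10) = 10/17 Hz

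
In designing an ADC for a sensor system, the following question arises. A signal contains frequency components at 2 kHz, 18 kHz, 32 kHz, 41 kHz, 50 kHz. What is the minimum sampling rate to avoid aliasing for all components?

The highest frequency component is f_max = 50 kHz.
Nyquist rate = 2 * f_max = 2 * 50 kHz = 100 kHz.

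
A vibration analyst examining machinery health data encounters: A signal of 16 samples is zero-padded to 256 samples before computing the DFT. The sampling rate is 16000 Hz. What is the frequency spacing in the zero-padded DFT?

Original DFT: N = 16, resolution = f_s/N = 16000/16 = 1000 Hz
Zero-padded DFT: N = 256, resolution = f_s/N = 16000/256 = 125/2 Hz
Zero-padding interpolates the spectrum (finer frequency grid)
but does NOT improve the true spectral resolution (ability to resolve close frequencies).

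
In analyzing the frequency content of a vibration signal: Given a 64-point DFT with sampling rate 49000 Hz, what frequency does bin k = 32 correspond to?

The frequency of DFT bin k is: f_k = k * f_s / N
f_32 = 32 * 49000 / 64 = 24500 Hz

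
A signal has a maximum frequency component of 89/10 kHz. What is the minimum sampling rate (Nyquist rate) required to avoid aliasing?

By the Nyquist-Shannon sampling theorem,
the minimum sampling rate (Nyquist rate) must be at least 2 * f_max.
Nyquist rate = 2 * 89/10 kHz = 89/5 kHz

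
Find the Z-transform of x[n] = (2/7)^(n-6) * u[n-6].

Time-shifting property: if X(z) = Z{x[n]}, then Z{x[n-d]} = z^(-d) * X(z)
X(z) = z/(z - 2/7) for x[n] = (2/7)^n * u[n]
Z{x[n-6]} = z^(-6) * z/(z - 2/7) = z^(-5)/(z - 2/7)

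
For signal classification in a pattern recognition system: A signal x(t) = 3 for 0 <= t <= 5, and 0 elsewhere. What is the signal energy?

Energy = integral of |x(t)|^2 dt over the signal duration
= 3^2 * 5 = 9 * 5 = 45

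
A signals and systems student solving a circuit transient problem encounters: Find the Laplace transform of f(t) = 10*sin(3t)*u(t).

Standard pair: sin(wt)*u(t) <-> w/(s^2+w^2)
With w = 3: L{10*sin(3t)*u(t)} = 30/(s^2+9)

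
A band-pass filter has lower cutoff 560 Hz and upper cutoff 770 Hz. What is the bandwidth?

Bandwidth = f_high - f_low
= 770 Hz - 560 Hz = 210 Hz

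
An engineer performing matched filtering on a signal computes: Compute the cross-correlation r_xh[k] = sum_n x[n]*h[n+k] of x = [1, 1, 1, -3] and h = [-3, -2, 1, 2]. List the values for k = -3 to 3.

Both sequences indexed from 0 and zero outside their support.
Lags with overlap: k = -3 to 3.
  r_xh[-3] = x[3]*h[0] = 9
  r_xh[-2] = x[2]*h[0] + x[3]*h[1] = 3
  r_xh[-1] = x[1]*h[0] + x[2]*h[1] + x[3]*h[2] = -8
  r_xh[0] = x[0]*h[0] + x[1]*h[1] + x[2]*h[2] + x[3]*h[3] = -10
  r_xh[1] = x[0]*h[1] + x[1]*h[2] + x[2]*h[3] = 1
  r_xh[2] = x[0]*h[2] + x[1]*h[3] = 3
  r_xh[3] = x[0]*h[3] = 2
r_xh = [9, 3, -8, -10, 1, 3, 2] (for k = -3, ..., 3)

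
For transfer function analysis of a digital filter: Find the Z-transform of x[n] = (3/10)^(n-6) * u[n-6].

Time-shifting property: if X(z) = Z{x[n]}, then Z{x[n-d]} = z^(-d) * X(z)
X(z) = z/(z - 3/10) for x[n] = (3/10)^n * u[n]
Z{x[n-6]} = z^(-6) * z/(z - 3/10) = z^(-5)/(z - 3/10)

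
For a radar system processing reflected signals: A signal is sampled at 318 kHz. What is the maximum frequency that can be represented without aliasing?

The maximum frequency that can be represented without aliasing
is the Nyquist frequency: f_max = f_s / 2 = 318 kHz / 2 = 159 kHz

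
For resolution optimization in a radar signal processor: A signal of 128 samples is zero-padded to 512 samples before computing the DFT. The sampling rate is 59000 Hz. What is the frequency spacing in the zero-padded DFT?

Original DFT: N = 128, resolution = f_s/N = 59000/128 = 7375/16 Hz
Zero-padded DFT: N = 512, resolution = f_s/N = 59000/512 = 7375/64 Hz
Zero-padding interpolates the spectrum (finer frequency grid)
but does NOT improve the true spectral resolution (ability to resolve close frequencies).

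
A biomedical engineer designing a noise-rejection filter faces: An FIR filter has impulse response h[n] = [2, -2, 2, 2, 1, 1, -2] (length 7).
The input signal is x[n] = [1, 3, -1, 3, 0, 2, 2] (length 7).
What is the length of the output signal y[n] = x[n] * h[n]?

For linear convolution, the output length is:
len(y) = len(x) + len(h) - 1 = 7 + 7 - 1 = 13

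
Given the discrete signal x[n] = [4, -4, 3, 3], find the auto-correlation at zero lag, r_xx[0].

The auto-correlation at zero lag r_xx[0] equals the signal energy.
r_xx[0] = sum of x[n]^2 = 4^2 + (-4)^2 + 3^2 + 3^2
= 16 + 16 + 9 + 9 = 50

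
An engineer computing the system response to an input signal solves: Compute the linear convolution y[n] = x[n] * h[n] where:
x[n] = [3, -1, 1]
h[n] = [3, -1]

y[n] = sum_k x[k]*h[n-k]. Output length = len(x) + len(h) - 1 = 3 + 2 - 1 = 4.
y[0] = 3*3 = 9
y[1] = -1*3 + 3*-1 = -6
y[2] = 1*3 + -1*-1 = 4
y[3] = 1*-1 = -1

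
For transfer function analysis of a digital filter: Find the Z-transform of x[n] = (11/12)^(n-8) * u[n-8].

Time-shifting property: if X(z) = Z{x[n]}, then Z{x[n-d]} = z^(-d) * X(z)
X(z) = z/(z - 11/12) for x[n] = (11/12)^n * u[n]
Z{x[n-8]} = z^(-8) * z/(z - 11/12) = z^(-7)/(z - 11/12)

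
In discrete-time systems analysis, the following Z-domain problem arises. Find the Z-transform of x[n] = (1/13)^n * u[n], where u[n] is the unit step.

The Z-transform of a^n * u[n] is z/(z-a) for |z| > |a|.
Here a = 1/13, so X(z) = z/(z - (1/13)) = 13z/(13z - 1)
ROC: |z| > 1/13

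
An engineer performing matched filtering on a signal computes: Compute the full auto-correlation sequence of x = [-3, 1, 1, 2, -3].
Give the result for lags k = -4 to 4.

r_xx[k] = sum_m x[m]*x[m+k], indexed from 0, for k = -4 to 4:
  r_xx[-4] = x[4]*x[0] = 9
  r_xx[-3] = x[3]*x[0] + x[4]*x[1] = -9
  r_xx[-2] = x[2]*x[0] + x[3]*x[1] + x[4]*x[2] = -4
  r_xx[-1] = x[1]*x[0] + x[2]*x[1] + x[3]*x[2] + x[4]*x[3] = -6
  r_xx[0] = x[0]*x[0] + x[1]*x[1] + x[2]*x[2] + x[3]*x[3] + x[4]*x[4] = 24
  r_xx[1] = x[0]*x[1] + x[1]*x[2] + x[2]*x[3] + x[3]*x[4] = -6
  r_xx[2] = x[0]*x[2] + x[1]*x[3] + x[2]*x[4] = -4
  r_xx[3] = x[0]*x[3] + x[1]*x[4] = -9
  r_xx[4] = x[0]*x[4] = 9
r_xx = [9, -9, -4, -6, 24, -6, -4, -9, 9]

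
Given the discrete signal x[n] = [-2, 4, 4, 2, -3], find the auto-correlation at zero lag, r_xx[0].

The auto-correlation at zero lag r_xx[0] equals the signal energy.
r_xx[0] = sum of x[n]^2 = (-2)^2 + 4^2 + 4^2 + 2^2 + (-3)^2
= 4 + 16 + 16 + 4 + 9 = 49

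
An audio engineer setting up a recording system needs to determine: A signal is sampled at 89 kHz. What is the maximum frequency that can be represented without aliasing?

The maximum frequency that can be represented without aliasing
is the Nyquist frequency: f_max = f_s / 2 = 89 kHz / 2 = 89/2 kHz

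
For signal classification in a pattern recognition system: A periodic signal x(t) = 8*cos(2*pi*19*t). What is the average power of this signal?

Average power of A*cos(wt) is A^2/2.
P = 8^2 / 2 = 64/2 = 32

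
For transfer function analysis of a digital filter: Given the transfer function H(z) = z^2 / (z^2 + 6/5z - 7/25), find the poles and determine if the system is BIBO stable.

Poles are roots of the denominator: z^2 + 6/5z - 7/25 = 0.
Quadratic formula: z = [-(6/5) +/- sqrt((6/5)^2 - 4*(-7/25))] / 2
Discriminant = 36/25 + 28/25 = 64/25; sqrt = 8/5.
z = (-6/5 +/- 8/5) / 2 => z = 1/5 or z = -7/5.
|p1| = 7/5, |p2| = 1/5.
For BIBO stability, all poles must lie inside the unit circle (|p| < 1).
System is UNSTABLE since at least one |p| >= 1.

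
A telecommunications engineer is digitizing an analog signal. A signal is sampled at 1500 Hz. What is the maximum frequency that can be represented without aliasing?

The maximum frequency that can be represented without aliasing
is the Nyquist frequency: f_max = f_s / 2 = 1500 Hz / 2 = 750 Hz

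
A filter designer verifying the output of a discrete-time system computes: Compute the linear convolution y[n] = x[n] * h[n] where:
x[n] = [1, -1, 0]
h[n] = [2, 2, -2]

y[n] = sum_k x[k]*h[n-k]. Output length = len(x) + len(h) - 1 = 3 + 3 - 1 = 5.
y[0] = 1*2 = 2
y[1] = -1*2 + 1*2 = 0
y[2] = 0*2 + -1*2 + 1*-2 = -4
y[3] = 0*2 + -1*-2 = 2
y[4] = 0*-2 = 0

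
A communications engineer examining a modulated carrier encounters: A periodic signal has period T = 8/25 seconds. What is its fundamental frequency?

The fundamental frequency is the reciprocal of the period.
f = 1/T = 1/(8/25) = 25/8 Hz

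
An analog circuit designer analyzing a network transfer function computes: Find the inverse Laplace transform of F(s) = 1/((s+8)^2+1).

Standard pair: w/((s+a)^2+w^2) <-> e^(-at)*sin(wt)*u(t)
With a=8, w=1: f(t) = e^(-8t)*sin(t)*u(t)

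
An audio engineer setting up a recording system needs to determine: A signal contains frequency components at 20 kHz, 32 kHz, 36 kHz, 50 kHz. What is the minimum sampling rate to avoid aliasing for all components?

The highest frequency component is f_max = 50 kHz.
Nyquist rate = 2 * f_max = 2 * 50 kHz = 100 kHz.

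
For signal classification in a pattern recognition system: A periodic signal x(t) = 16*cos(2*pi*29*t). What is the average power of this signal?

Average power of A*cos(wt) is A^2/2.
P = 16^2 / 2 = 256/2 = 128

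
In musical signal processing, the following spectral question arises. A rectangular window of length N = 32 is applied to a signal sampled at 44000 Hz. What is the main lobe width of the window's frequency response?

For a rectangular window of length N,
the main lobe width in frequency is 2*f_s/N.
= 2*44000/32 = 2750 Hz
This determines the minimum frequency separation for resolving two sinusoids.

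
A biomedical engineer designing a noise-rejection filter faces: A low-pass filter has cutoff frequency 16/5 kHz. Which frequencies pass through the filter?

A low-pass filter passes all frequencies below the cutoff frequency 16/5 kHz and attenuates higher frequencies.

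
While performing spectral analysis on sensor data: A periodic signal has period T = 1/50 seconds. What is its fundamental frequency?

The fundamental frequency is the reciprocal of the period.
f = 1/T = 1/(1/50) = 50 Hz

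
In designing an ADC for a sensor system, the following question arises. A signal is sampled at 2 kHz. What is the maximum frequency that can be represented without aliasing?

The maximum frequency that can be represented without aliasing
is the Nyquist frequency: f_max = f_s / 2 = 2 kHz / 2 = 1 kHz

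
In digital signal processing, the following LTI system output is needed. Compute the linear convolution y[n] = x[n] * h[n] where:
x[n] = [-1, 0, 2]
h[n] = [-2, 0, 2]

y[n] = sum_k x[k]*h[n-k]. Output length = len(x) + len(h) - 1 = 3 + 3 - 1 = 5.
y[0] = -1*-2 = 2
y[1] = 0*-2 + -1*0 = 0
y[2] = 2*-2 + 0*0 + -1*2 = -6
y[3] = 2*0 + 0*2 = 0
y[4] = 2*2 = 4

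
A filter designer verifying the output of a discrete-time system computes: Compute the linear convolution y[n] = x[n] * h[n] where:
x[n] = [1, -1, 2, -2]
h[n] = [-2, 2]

y[n] = sum_k x[k]*h[n-k]. Output length = len(x) + len(h) - 1 = 4 + 2 - 1 = 5.
y[0] = 1*-2 = -2
y[1] = -1*-2 + 1*2 = 4
y[2] = 2*-2 + -1*2 = -6
y[3] = -2*-2 + 2*2 = 8
y[4] = -2*2 = -4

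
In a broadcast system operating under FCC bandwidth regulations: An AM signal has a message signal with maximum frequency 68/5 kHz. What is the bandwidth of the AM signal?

In AM (double-sideband), the bandwidth is twice the message frequency.
BW = 2 * f_m = 2 * 68/5 kHz = 136/5 kHz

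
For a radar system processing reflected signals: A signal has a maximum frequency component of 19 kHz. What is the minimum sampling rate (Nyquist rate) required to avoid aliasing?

By the Nyquist-Shannon sampling theorem,
the minimum sampling rate (Nyquist rate) must be at least 2 * f_max.
Nyquist rate = 2 * 19 kHz = 38 kHz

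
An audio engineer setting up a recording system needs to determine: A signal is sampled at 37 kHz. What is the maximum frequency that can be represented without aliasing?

The maximum frequency that can be represented without aliasing
is the Nyquist frequency: f_max = f_s / 2 = 37 kHz / 2 = 37/2 kHz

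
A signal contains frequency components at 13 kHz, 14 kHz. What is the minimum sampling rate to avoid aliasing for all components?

The highest frequency component is f_max = 14 kHz.
Nyquist rate = 2 * f_max = 2 * 14 kHz = 28 kHz.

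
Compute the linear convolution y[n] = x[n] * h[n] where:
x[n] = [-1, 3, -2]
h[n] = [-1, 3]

y[n] = sum_k x[k]*h[n-k]. Output length = len(x) + len(h) - 1 = 3 + 2 - 1 = 4.
y[0] = -1*-1 = 1
y[1] = 3*-1 + -1*3 = -6
y[2] = -2*-1 + 3*3 = 11
y[3] = -2*3 = -6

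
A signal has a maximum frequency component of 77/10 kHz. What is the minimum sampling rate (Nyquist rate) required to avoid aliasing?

By the Nyquist-Shannon sampling theorem,
the minimum sampling rate (Nyquist rate) must be at least 2 * f_max.
Nyquist rate = 2 * 77/10 kHz = 77/5 kHz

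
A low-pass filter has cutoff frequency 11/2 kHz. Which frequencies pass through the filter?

A low-pass filter passes all frequencies below the cutoff frequency 11/2 kHz and attenuates higher frequencies.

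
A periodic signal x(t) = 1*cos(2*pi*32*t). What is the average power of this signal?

Average power of A*cos(wt) is A^2/2.
P = 1^2 / 2 = 1/2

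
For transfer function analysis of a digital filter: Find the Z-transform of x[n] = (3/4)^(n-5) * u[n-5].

Time-shifting property: if X(z) = Z{x[n]}, then Z{x[n-d]} = z^(-d) * X(z)
X(z) = z/(z - 3/4) for x[n] = (3/4)^n * u[n]
Z{x[n-5]} = z^(-5) * z/(z - 3/4) = z^(-4)/(z - 3/4)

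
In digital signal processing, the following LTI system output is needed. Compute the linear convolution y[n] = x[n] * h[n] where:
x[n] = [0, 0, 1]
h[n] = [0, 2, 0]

y[n] = sum_k x[k]*h[n-k]. Output length = len(x) + len(h) - 1 = 3 + 3 - 1 = 5.
y[0] = 0*0 = 0
y[1] = 0*0 + 0*2 = 0
y[2] = 1*0 + 0*2 + 0*0 = 0
y[3] = 1*2 + 0*0 = 2
y[4] = 1*0 = 0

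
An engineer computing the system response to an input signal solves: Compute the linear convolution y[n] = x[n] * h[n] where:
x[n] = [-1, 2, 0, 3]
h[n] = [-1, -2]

y[n] = sum_k x[k]*h[n-k]. Output length = len(x) + len(h) - 1 = 4 + 2 - 1 = 5.
y[0] = -1*-1 = 1
y[1] = 2*-1 + -1*-2 = 0
y[2] = 0*-1 + 2*-2 = -4
y[3] = 3*-1 + 0*-2 = -3
y[4] = 3*-2 = -6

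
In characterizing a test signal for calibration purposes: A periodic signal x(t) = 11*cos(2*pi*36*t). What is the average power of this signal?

Average power of A*cos(wt) is A^2/2.
P = 11^2 / 2 = 121/2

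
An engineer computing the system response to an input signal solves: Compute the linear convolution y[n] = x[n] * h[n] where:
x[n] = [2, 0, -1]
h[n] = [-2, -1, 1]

y[n] = sum_k x[k]*h[n-k]. Output length = len(x) + len(h) - 1 = 3 + 3 - 1 = 5.
y[0] = 2*-2 = -4
y[1] = 0*-2 + 2*-1 = -2
y[2] = -1*-2 + 0*-1 + 2*1 = 4
y[3] = -1*-1 + 0*1 = 1
y[4] = -1*1 = -1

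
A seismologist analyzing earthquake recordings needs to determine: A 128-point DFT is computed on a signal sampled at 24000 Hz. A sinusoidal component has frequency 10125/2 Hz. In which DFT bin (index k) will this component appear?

DFT frequency resolution = f_s/N = 24000/128 = 375/2 Hz
Bin index k = f_signal / resolution = 10125/2 / 375/2 = 27
The signal frequency 10125/2 Hz falls in DFT bin k = 27.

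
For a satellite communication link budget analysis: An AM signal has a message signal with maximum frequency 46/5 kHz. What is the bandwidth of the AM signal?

In AM (double-sideband), the bandwidth is twice the message frequency.
BW = 2 * f_m = 2 * 46/5 kHz = 92/5 kHz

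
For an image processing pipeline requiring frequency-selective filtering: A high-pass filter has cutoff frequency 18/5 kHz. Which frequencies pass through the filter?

A high-pass filter passes all frequencies above the cutoff frequency 18/5 kHz and attenuates lower frequencies.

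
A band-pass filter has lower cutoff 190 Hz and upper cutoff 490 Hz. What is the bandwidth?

Bandwidth = f_high - f_low
= 490 Hz - 190 Hz = 300 Hz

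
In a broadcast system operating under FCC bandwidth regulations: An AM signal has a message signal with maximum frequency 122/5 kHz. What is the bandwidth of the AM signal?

In AM (double-sideband), the bandwidth is twice the message frequency.
BW = 2 * f_m = 2 * 122/5 kHz = 244/5 kHz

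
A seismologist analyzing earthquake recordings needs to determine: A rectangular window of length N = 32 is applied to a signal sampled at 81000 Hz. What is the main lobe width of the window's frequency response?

For a rectangular window of length N,
the main lobe width in frequency is 2*f_s/N.
= 2*81000/32 = 10125/2 Hz
This determines the minimum frequency separation for resolving two sinusoids.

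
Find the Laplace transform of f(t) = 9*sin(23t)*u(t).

Standard pair: sin(wt)*u(t) <-> w/(s^2+w^2)
With w = 23: L{9*sin(23t)*u(t)} = 207/(s^2+529)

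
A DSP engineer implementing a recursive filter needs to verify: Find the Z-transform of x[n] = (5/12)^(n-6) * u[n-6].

Time-shifting property: if X(z) = Z{x[n]}, then Z{x[n-d]} = z^(-d) * X(z)
X(z) = z/(z - 5/12) for x[n] = (5/12)^n * u[n]
Z{x[n-6]} = z^(-6) * z/(z - 5/12) = z^(-5)/(z - 5/12)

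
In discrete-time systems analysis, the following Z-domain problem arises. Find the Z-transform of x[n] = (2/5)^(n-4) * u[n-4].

Time-shifting property: if X(z) = Z{x[n]}, then Z{x[n-d]} = z^(-d) * X(z)
X(z) = z/(z - 2/5) for x[n] = (2/5)^n * u[n]
Z{x[n-4]} = z^(-4) * z/(z - 2/5) = z^(-3)/(z - 2/5)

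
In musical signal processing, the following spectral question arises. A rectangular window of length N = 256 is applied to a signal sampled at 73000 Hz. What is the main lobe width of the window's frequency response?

For a rectangular window of length N,
the main lobe width in frequency is 2*f_s/N.
= 2*73000/256 = 9125/16 Hz
This determines the minimum frequency separation for resolving two sinusoids.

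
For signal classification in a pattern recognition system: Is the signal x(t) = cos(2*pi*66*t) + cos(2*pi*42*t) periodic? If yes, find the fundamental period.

f1 = 66 Hz, f2 = 42 Hz
Period T1 = 1/66, T2 = 1/42
Ratio T1/T2 = 42/66, which is rational.
The signal is periodic with fundamental period T = 1/GCD(66,42) = 1/6 s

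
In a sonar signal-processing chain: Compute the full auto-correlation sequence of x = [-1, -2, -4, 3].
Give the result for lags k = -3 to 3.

r_xx[k] = sum_m x[m]*x[m+k], indexed from 0, for k = -3 to 3:
  r_xx[-3] = x[3]*x[0] = -3
  r_xx[-2] = x[2]*x[0] + x[3]*x[1] = -2
  r_xx[-1] = x[1]*x[0] + x[2]*x[1] + x[3]*x[2] = -2
  r_xx[0] = x[0]*x[0] + x[1]*x[1] + x[2]*x[2] + x[3]*x[3] = 30
  r_xx[1] = x[0]*x[1] + x[1]*x[2] + x[2]*x[3] = -2
  r_xx[2] = x[0]*x[2] + x[1]*x[3] = -2
  r_xx[3] = x[0]*x[3] = -3
r_xx = [-3, -2, -2, 30, -2, -2, -3]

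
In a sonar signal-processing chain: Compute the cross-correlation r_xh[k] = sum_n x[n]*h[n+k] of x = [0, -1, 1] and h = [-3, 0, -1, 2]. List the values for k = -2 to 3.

Both sequences indexed from 0 and zero outside their support.
Lags with overlap: k = -2 to 3.
  r_xh[-2] = x[2]*h[0] = -3
  r_xh[-1] = x[1]*h[0] + x[2]*h[1] = 3
  r_xh[0] = x[0]*h[0] + x[1]*h[1] + x[2]*h[2] = -1
  r_xh[1] = x[0]*h[1] + x[1]*h[2] + x[2]*h[3] = 3
  r_xh[2] = x[0]*h[2] + x[1]*h[3] = -2
  r_xh[3] = x[0]*h[3] = 0
r_xh = [-3, 3, -1, 3, -2, 0] (for k = -2, ..., 3)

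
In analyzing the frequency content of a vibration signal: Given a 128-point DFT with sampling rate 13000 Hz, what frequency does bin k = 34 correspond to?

The frequency of DFT bin k is: f_k = k * f_s / N
f_34 = 34 * 13000 / 128 = 27625/8 Hz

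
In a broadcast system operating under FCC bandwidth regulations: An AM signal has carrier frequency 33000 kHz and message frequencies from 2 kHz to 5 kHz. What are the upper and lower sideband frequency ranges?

Upper sideband (USB) = fc + [fm_low, fm_high] = 33000 + [2, 5] = [33002, 33005] kHz
Lower sideband (LSB) = fc - [fm_high, fm_low] = 33000 - [5, 2] = [32995, 32998] kHz
Total occupied spectrum: 32995 kHz to 33005 kHz (plus carrier at 33000 kHz)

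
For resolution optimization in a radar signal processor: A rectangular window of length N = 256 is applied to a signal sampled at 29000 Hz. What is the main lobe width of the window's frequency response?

For a rectangular window of length N,
the main lobe width in frequency is 2*f_s/N.
= 2*29000/256 = 3625/16 Hz
This determines the minimum frequency separation for resolving two sinusoids.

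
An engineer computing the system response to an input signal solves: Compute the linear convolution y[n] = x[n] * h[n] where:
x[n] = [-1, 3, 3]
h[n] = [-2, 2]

y[n] = sum_k x[k]*h[n-k]. Output length = len(x) + len(h) - 1 = 3 + 2 - 1 = 4.
y[0] = -1*-2 = 2
y[1] = 3*-2 + -1*2 = -8
y[2] = 3*-2 + 3*2 = 0
y[3] = 3*2 = 6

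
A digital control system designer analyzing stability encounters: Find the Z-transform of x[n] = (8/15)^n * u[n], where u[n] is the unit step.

The Z-transform of a^n * u[n] is z/(z-a) for |z| > |a|.
Here a = 8/15, so X(z) = z/(z - (8/15)) = 15z/(15z - 8)
ROC: |z| > 8/15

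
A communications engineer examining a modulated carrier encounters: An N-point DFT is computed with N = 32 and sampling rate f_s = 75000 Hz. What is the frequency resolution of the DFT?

DFT frequency resolution = f_s / N
= 75000 / 32 = 9375/4 Hz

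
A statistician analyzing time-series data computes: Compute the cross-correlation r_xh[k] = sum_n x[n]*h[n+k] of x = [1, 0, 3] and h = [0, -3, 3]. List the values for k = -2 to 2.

Both sequences indexed from 0 and zero outside their support.
Lags with overlap: k = -2 to 2.
  r_xh[-2] = x[2]*h[0] = 0
  r_xh[-1] = x[1]*h[0] + x[2]*h[1] = -9
  r_xh[0] = x[0]*h[0] + x[1]*h[1] + x[2]*h[2] = 9
  r_xh[1] = x[0]*h[1] + x[1]*h[2] = -3
  r_xh[2] = x[0]*h[2] = 3
r_xh = [0, -9, 9, -3, 3] (for k = -2, ..., 2)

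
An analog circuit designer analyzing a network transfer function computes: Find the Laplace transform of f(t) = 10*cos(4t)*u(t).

Standard pair: cos(wt)*u(t) <-> s/(s^2+w^2)
With w = 4: L{10*cos(4t)*u(t)} = 10s/(s^2+16)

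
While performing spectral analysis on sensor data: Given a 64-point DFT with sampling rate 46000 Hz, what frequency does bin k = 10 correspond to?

The frequency of DFT bin k is: f_k = k * f_s / N
f_10 = 10 * 46000 / 64 = 14375/2 Hz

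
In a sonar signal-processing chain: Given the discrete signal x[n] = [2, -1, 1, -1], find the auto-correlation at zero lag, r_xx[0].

The auto-correlation at zero lag r_xx[0] equals the signal energy.
r_xx[0] = sum of x[n]^2 = 2^2 + (-1)^2 + 1^2 + (-1)^2
= 4 + 1 + 1 + 1 = 7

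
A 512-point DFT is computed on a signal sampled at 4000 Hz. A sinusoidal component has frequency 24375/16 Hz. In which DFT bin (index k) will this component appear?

DFT frequency resolution = f_s/N = 4000/512 = 125/16 Hz
Bin index k = f_signal / resolution = 24375/16 / 125/16 = 195
The signal frequency 24375/16 Hz falls in DFT bin k = 195.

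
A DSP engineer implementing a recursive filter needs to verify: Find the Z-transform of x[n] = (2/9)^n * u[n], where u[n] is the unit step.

The Z-transform of a^n * u[n] is z/(z-a) for |z| > |a|.
Here a = 2/9, so X(z) = z/(z - (2/9)) = 9z/(9z - 2)
ROC: |z| > 2/9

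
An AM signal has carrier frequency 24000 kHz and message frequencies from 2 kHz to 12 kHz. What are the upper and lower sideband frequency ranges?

Upper sideband (USB) = fc + [fm_low, fm_high] = 24000 + [2, 12] = [24002, 24012] kHz
Lower sideband (LSB) = fc - [fm_high, fm_low] = 24000 - [12, 2] = [23988, 23998] kHz
Total occupied spectrum: 23988 kHz to 24012 kHz (plus carrier at 24000 kHz)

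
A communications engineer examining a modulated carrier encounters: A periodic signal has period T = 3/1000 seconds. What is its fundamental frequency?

The fundamental frequency is the reciprocal of the period.
f = 1/T = 1/(3/1000) = 1000/3 Hz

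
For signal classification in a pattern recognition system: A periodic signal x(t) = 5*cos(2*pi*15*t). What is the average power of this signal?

Average power of A*cos(wt) is A^2/2.
P = 5^2 / 2 = 25/2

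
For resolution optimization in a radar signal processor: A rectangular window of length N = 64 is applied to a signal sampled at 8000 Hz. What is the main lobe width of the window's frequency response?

For a rectangular window of length N,
the main lobe width in frequency is 2*f_s/N.
= 2*8000/64 = 250 Hz
This determines the minimum frequency separation for resolving two sinusoids.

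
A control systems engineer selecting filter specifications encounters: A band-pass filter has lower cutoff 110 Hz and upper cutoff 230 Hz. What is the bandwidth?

Bandwidth = f_high - f_low
= 230 Hz - 110 Hz = 120 Hz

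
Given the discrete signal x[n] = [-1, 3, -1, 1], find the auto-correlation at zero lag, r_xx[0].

The auto-correlation at zero lag r_xx[0] equals the signal energy.
r_xx[0] = sum of x[n]^2 = (-1)^2 + 3^2 + (-1)^2 + 1^2
= 1 + 9 + 1 + 1 = 12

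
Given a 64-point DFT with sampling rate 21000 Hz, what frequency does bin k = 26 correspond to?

The frequency of DFT bin k is: f_k = k * f_s / N
f_26 = 26 * 21000 / 64 = 34125/4 Hz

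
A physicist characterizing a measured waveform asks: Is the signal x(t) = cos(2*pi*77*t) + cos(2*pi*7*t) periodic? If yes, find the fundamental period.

f1 = 77 Hz, f2 = 7 Hz
Period T1 = 1/77, T2 = 1/7
Ratio T1/T2 = 7/77, which is rational.
The signal is periodic with fundamental period T = 1/GCD(77,7) = 1/7 s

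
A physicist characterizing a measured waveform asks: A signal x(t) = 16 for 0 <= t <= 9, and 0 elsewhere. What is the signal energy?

Energy = integral of |x(t)|^2 dt over the signal duration
= 16^2 * 9 = 256 * 9 = 2304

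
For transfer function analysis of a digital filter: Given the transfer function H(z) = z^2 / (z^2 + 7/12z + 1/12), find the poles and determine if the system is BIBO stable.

Poles are roots of the denominator: z^2 + 7/12z + 1/12 = 0.
Quadratic formula: z = [-(7/12) +/- sqrt((7/12)^2 - 4*(1/12))] / 2
Discriminant = 49/144 - 1/3 = 1/144; sqrt = 1/12.
z = (-7/12 +/- 1/12) / 2 => z = -1/4 or z = -1/3.
|p1| = 1/4, |p2| = 1/3.
For BIBO stability, all poles must lie inside the unit circle (|p| < 1).
System is STABLE since both |p| < 1.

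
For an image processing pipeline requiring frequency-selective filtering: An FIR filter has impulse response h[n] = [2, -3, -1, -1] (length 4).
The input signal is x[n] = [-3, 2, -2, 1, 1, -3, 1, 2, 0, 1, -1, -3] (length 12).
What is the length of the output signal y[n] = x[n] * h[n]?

For linear convolution, the output length is:
len(y) = len(x) + len(h) - 1 = 12 + 4 - 1 = 15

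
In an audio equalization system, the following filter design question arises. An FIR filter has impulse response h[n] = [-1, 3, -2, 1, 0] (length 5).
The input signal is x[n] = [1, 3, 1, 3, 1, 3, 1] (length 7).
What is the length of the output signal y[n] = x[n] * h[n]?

For linear convolution, the output length is:
len(y) = len(x) + len(h) - 1 = 7 + 5 - 1 = 11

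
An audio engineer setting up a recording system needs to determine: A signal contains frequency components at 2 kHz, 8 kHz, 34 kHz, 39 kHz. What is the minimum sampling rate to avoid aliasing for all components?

The highest frequency component is f_max = 39 kHz.
Nyquist rate = 2 * f_max = 2 * 39 kHz = 78 kHz.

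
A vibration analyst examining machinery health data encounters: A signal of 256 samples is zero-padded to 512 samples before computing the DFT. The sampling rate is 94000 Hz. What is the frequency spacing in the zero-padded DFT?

Original DFT: N = 256, resolution = f_s/N = 94000/256 = 5875/16 Hz
Zero-padded DFT: N = 512, resolution = f_s/N = 94000/512 = 5875/32 Hz
Zero-padding interpolates the spectrum (finer frequency grid)
but does NOT improve the true spectral resolution (ability to resolve close frequencies).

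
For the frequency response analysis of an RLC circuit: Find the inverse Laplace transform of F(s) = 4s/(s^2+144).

Standard pair: s/(s^2+w^2) <-> cos(wt)*u(t)
With k=4, w=12: f(t) = 4*cos(12t)*u(t)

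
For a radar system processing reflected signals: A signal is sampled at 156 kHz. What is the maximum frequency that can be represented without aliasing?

The maximum frequency that can be represented without aliasing
is the Nyquist frequency: f_max = f_s / 2 = 156 kHz / 2 = 78 kHz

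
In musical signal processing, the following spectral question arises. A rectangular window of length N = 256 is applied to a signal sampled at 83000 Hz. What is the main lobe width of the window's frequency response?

For a rectangular window of length N,
the main lobe width in frequency is 2*f_s/N.
= 2*83000/256 = 10375/16 Hz
This determines the minimum frequency separation for resolving two sinusoids.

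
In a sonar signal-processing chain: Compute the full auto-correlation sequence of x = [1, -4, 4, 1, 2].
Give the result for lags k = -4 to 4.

r_xx[k] = sum_m x[m]*x[m+k], indexed from 0, for k = -4 to 4:
  r_xx[-4] = x[4]*x[0] = 2
  r_xx[-3] = x[3]*x[0] + x[4]*x[1] = -7
  r_xx[-2] = x[2]*x[0] + x[3]*x[1] + x[4]*x[2] = 8
  r_xx[-1] = x[1]*x[0] + x[2]*x[1] + x[3]*x[2] + x[4]*x[3] = -14
  r_xx[0] = x[0]*x[0] + x[1]*x[1] + x[2]*x[2] + x[3]*x[3] + x[4]*x[4] = 38
  r_xx[1] = x[0]*x[1] + x[1]*x[2] + x[2]*x[3] + x[3]*x[4] = -14
  r_xx[2] = x[0]*x[2] + x[1]*x[3] + x[2]*x[4] = 8
  r_xx[3] = x[0]*x[3] + x[1]*x[4] = -7
  r_xx[4] = x[0]*x[4] = 2
r_xx = [2, -7, 8, -14, 38, -14, 8, -7, 2]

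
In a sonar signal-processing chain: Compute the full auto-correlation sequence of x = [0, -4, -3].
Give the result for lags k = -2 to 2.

r_xx[k] = sum_m x[m]*x[m+k], indexed from 0, for k = -2 to 2:
  r_xx[-2] = x[2]*x[0] = 0
  r_xx[-1] = x[1]*x[0] + x[2]*x[1] = 12
  r_xx[0] = x[0]*x[0] + x[1]*x[1] + x[2]*x[2] = 25
  r_xx[1] = x[0]*x[1] + x[1]*x[2] = 12
  r_xx[2] = x[0]*x[2] = 0
r_xx = [0, 12, 25, 12, 0]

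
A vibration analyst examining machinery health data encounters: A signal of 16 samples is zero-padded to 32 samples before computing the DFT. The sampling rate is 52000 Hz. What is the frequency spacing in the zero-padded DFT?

Original DFT: N = 16, resolution = f_s/N = 52000/16 = 3250 Hz
Zero-padded DFT: N = 32, resolution = f_s/N = 52000/32 = 1625 Hz
Zero-padding interpolates the spectrum (finer frequency grid)
but does NOT improve the true spectral resolution (ability to resolve close frequencies).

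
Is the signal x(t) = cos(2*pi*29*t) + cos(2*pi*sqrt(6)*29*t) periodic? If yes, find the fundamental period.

f1 = 29 Hz, f2 = 29*sqrt(6) Hz
Ratio f2/f1 = sqrt(6), which is irrational.
Since the frequency ratio is irrational, no common period exists.
The signal is not periodic.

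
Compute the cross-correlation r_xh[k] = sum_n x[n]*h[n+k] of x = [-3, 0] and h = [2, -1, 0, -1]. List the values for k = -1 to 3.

Both sequences indexed from 0 and zero outside their support.
Lags with overlap: k = -1 to 3.
  r_xh[-1] = x[1]*h[0] = 0
  r_xh[0] = x[0]*h[0] + x[1]*h[1] = -6
  r_xh[1] = x[0]*h[1] + x[1]*h[2] = 3
  r_xh[2] = x[0]*h[2] + x[1]*h[3] = 0
  r_xh[3] = x[0]*h[3] = 3
r_xh = [0, -6, 3, 0, 3] (for k = -1, ..., 3)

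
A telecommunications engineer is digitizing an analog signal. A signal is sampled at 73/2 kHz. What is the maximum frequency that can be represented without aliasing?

The maximum frequency that can be represented without aliasing
is the Nyquist frequency: f_max = f_s / 2 = 73/2 kHz / 2 = 73/4 kHz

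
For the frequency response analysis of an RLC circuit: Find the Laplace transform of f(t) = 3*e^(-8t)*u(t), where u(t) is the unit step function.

Standard Laplace transform pair:
e^(-at)*u(t) <-> 1/(s+a)
With a = 8: L{3*e^(-8t)*u(t)} = 3/(s+8), ROC: Re(s) > -8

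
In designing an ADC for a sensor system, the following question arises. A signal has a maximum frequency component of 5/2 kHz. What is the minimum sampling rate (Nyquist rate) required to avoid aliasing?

By the Nyquist-Shannon sampling theorem,
the minimum sampling rate (Nyquist rate) must be at least 2 * f_max.
Nyquist rate = 2 * 5/2 kHz = 5 kHz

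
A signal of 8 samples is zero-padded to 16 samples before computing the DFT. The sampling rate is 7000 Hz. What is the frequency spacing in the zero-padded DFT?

Original DFT: N = 8, resolution = f_s/N = 7000/8 = 875 Hz
Zero-padded DFT: N = 16, resolution = f_s/N = 7000/16 = 875/2 Hz
Zero-padding interpolates the spectrum (finer frequency grid)
but does NOT improve the true spectral resolution (ability to resolve close frequencies).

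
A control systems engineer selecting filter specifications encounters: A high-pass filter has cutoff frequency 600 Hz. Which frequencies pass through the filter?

A high-pass filter passes all frequencies above the cutoff frequency 600 Hz and attenuates lower frequencies.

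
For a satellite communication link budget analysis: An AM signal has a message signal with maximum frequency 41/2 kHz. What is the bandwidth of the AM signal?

In AM (double-sideband), the bandwidth is twice the message frequency.
BW = 2 * f_m = 2 * 41/2 kHz = 41 kHz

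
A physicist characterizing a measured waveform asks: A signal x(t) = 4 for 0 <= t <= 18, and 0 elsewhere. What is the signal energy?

Energy = integral of |x(t)|^2 dt over the signal duration
= 4^2 * 18 = 16 * 18 = 288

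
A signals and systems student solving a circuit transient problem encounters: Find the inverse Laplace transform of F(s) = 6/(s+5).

Standard pair: k/(s+a) <-> k*e^(-at)*u(t)
With k=6, a=5: f(t) = 6*e^(-5t)*u(t)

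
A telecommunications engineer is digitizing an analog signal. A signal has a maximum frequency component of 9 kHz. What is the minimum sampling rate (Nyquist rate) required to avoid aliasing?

By the Nyquist-Shannon sampling theorem,
the minimum sampling rate (Nyquist rate) must be at least 2 * f_max.
Nyquist rate = 2 * 9 kHz = 18 kHz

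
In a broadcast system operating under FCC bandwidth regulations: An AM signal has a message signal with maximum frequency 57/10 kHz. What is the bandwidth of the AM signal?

In AM (double-sideband), the bandwidth is twice the message frequency.
BW = 2 * f_m = 2 * 57/10 kHz = 57/5 kHz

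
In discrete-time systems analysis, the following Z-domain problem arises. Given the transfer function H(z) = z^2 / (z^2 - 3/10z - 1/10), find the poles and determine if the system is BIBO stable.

Poles are roots of the denominator: z^2 - 3/10z - 1/10 = 0.
Quadratic formula: z = [-(-3/10) +/- sqrt((-3/10)^2 - 4*(-1/10))] / 2
Discriminant = 9/100 + 2/5 = 49/100; sqrt = 7/10.
z = (3/10 +/- 7/10) / 2 => z = 1/2 or z = -1/5.
|p1| = 1/5, |p2| = 1/2.
For BIBO stability, all poles must lie inside the unit circle (|p| < 1).
System is STABLE since both |p| < 1.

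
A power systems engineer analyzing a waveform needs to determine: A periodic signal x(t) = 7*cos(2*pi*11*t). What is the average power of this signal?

Average power of A*cos(wt) is A^2/2.
P = 7^2 / 2 = 49/2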